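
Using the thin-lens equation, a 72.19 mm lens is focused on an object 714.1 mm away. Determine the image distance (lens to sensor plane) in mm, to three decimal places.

1/dᵢ = 1/f − 1/dₒ = 1/72.19 − 1/714.1 = 0.0124520 mm⁻¹.
dᵢ = 1/0.0124520 ≈ 80.3086 mm.

80.309 mm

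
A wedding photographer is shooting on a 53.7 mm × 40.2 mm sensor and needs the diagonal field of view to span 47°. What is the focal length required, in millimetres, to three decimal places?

77.137 mm

Sensor diagonal = √(53.7² + 40.2²) = √4499.7300 ≈ 67.0800 mm.
From α = 2·arctan(d/2f) we get f = d / (2·tan(α/2)).
With d = 67.0800 mm and α/2 = 23.5°, tan(α/2) ≈ 0.43481, so f ≈ 67.0800 / 0.86962 ≈ 77.1367 mm.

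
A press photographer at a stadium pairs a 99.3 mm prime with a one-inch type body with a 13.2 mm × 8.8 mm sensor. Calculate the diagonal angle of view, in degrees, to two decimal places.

9.13°

Sensor diagonal = √(13.2² + 8.8²) = √251.6800 ≈ 15.8644 mm.
Angle of view α = 2·arctan(d/2f) with d = 15.8644 mm and f = 99.3 mm.
d/2f = 0.07988; arctan(0.07988) ≈ 4.5672°, so α ≈ 9.1343°.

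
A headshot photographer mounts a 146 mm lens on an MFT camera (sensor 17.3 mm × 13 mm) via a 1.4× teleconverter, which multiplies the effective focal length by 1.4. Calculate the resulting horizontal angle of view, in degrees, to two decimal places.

Effective focal length f = 146 × 1.4 = 204.4 mm.
α = 2·arctan(17.3 / (2 × 204.4)) = 2·arctan(0.04232) ≈ 4.8465°.

4.85°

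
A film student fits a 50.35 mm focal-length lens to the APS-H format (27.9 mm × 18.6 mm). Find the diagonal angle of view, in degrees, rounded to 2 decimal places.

36.83°

Sensor diagonal = √(27.9² + 18.6²) = √1124.3700 ≈ 33.5316 mm.
Angle of view α = 2·arctan(d/2f) with d = 33.5316 mm and f = 50.35 mm.
d/2f = 0.33299; arctan(0.33299) ≈ 18.4170°, so α ≈ 36.8340°.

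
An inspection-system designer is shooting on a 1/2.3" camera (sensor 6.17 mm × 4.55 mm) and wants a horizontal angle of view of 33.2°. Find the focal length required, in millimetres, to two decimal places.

From α = 2·arctan(w/2f) we get f = w / (2·tan(α/2)).
With w = 6.17 mm and α/2 = 16.6°, tan(α/2) ≈ 0.29811, so f ≈ 6.17 / 0.59623 ≈ 10.3484 mm.

10.35 mm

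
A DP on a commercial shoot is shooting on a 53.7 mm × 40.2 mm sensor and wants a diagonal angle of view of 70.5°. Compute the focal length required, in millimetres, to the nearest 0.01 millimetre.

47.46 mm

Sensor diagonal = √(53.7² + 40.2²) = √4499.7300 ≈ 67.0800 mm.
From α = 2·arctan(d/2f) we get f = d / (2·tan(α/2)).
With d = 67.0800 mm and α/2 = 35.25°, tan(α/2) ≈ 0.70673, so f ≈ 67.0800 / 1.41346 ≈ 47.4580 mm.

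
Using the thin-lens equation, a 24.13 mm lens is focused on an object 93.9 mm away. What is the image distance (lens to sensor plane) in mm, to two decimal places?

1/dᵢ = 1/f − 1/dₒ = 1/24.13 − 1/93.9 = 0.0307926 mm⁻¹.
dᵢ = 1/0.0307926 ≈ 32.4754 mm.

32.48 mm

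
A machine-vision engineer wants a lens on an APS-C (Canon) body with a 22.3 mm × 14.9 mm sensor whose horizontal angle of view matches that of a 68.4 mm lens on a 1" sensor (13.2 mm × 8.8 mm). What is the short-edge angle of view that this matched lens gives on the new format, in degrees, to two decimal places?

7.38°

Equal horizontal AOV ⇒ f₂ = f₁ · 22.3/13.2 = 68.4 × 1.68939 ≈ 115.5545 mm.
Short-edge AOV on the new format = 2·arctan(14.9 / (2 × 115.5545)) = 2·arctan(0.06447) ≈ 7.3777°.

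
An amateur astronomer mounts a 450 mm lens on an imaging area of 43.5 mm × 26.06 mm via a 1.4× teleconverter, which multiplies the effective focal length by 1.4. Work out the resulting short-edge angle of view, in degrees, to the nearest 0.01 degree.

2.37°

Effective focal length f = 450 × 1.4 = 630 mm.
α = 2·arctan(26.06 / (2 × 630)) = 2·arctan(0.02068) ≈ 2.3697°.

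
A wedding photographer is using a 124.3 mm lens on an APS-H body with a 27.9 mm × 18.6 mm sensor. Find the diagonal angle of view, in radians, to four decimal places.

Sensor diagonal = √(27.9² + 18.6²) = √1124.3700 ≈ 33.5316 mm.
Angle of view α = 2·arctan(d/2f) with d = 33.5316 mm and f = 124.3 mm.
d/2f = 0.13488; arctan(0.13488) ≈ 0.1341 rad, so α ≈ 0.2681 rad.

0.2681 rad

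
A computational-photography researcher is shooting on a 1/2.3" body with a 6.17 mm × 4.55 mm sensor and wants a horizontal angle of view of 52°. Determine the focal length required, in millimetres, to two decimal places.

6.33 mm

From α = 2·arctan(w/2f) we get f = w / (2·tan(α/2)).
With w = 6.17 mm and α/2 = 26°, tan(α/2) ≈ 0.48773, so f ≈ 6.17 / 0.97547 ≈ 6.3252 mm.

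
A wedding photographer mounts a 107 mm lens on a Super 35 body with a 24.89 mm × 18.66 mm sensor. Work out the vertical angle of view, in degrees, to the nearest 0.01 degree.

Angle of view α = 2·arctan(h/2f) with h = 18.66 mm and f = 107 mm.
h/2f = 0.08720; arctan(0.08720) ≈ 4.9834°, so α ≈ 9.9667°.

9.97°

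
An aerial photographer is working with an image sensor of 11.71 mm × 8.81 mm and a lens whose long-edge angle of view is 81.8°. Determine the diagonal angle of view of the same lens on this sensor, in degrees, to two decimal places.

94.62°

From the long-edge AOV: f = 11.71 / (2·tan(40.9°)) = 11.71 / 1.73245 ≈ 6.7592 mm.
Sensor diagonal = √(11.71² + 8.81²) = √214.7402 ≈ 14.6540 mm.
Diagonal AOV = 2·arctan(14.6540 / (2 × 6.7592)) = 2·arctan(1.08401) ≈ 94.6167°.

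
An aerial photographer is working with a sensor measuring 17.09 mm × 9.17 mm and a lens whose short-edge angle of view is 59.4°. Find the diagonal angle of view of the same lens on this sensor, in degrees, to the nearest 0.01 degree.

100.69°

From the short-edge AOV: f = 9.17 / (2·tan(29.7°)) = 9.17 / 1.14078 ≈ 8.0384 mm.
Sensor diagonal = √(17.09² + 9.17²) = √376.1570 ≈ 19.3948 mm.
Diagonal AOV = 2·arctan(19.3948 / (2 × 8.0384)) = 2·arctan(1.20639) ≈ 100.6879°.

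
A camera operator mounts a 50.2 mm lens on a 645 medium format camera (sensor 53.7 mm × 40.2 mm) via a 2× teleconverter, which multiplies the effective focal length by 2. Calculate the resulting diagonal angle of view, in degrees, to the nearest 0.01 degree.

36.95°

Effective focal length f = 50.2 × 2 = 100.4 mm.
Sensor diagonal = √(53.7² + 40.2²) = √4499.7300 ≈ 67.0800 mm.
α = 2·arctan(67.080 / (2 × 100.4)) = 2·arctan(0.33406) ≈ 36.9452°.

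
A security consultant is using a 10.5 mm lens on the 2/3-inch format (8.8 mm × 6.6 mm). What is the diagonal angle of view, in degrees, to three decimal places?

55.292°

Sensor diagonal = √(8.8² + 6.6²) = √121.0000 ≈ 11.0000 mm.
Angle of view α = 2·arctan(d/2f) with d = 11.0000 mm and f = 10.5 mm.
d/2f = 0.52381; arctan(0.52381) ≈ 27.6460°, so α ≈ 55.2920°.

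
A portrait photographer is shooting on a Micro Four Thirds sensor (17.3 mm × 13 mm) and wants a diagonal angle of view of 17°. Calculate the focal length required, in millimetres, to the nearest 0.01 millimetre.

Sensor diagonal = √(17.3² + 13²) = √468.2900 ≈ 21.6400 mm.
From α = 2·arctan(d/2f) we get f = d / (2·tan(α/2)).
With d = 21.6400 mm and α/2 = 8.5°, tan(α/2) ≈ 0.14945, so f ≈ 21.6400 / 0.29890 ≈ 72.3983 mm.

72.40 mm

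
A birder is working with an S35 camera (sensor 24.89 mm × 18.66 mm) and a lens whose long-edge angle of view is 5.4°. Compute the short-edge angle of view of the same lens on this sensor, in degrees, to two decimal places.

From the long-edge AOV: f = 24.89 / (2·tan(2.7°)) = 24.89 / 0.09432 ≈ 263.8956 mm.
Short-edge AOV = 2·arctan(18.66 / (2 × 263.8956)) = 2·arctan(0.03535) ≈ 4.0497°.

4.05°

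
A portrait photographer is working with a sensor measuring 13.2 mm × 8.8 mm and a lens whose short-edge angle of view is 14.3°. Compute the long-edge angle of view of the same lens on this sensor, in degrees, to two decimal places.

21.31°

From the short-edge AOV: f = 8.8 / (2·tan(7.15°)) = 8.8 / 0.25089 ≈ 35.0757 mm.
Long-edge AOV = 2·arctan(13.2 / (2 × 35.0757)) = 2·arctan(0.18816) ≈ 21.3128°.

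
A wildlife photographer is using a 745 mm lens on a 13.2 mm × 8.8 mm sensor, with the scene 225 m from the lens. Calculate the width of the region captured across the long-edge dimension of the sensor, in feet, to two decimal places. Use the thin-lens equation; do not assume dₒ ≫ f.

dₒ: 225 m = 225000 mm.
Similar triangles through the lens centre give W/dₒ = w/dᵢ; with 1/f = 1/dₒ + 1/dᵢ this gives W = w·(dₒ − f)/f.
W = 13.2 mm × (225000 − 745) / 745 = 13.2 × 301.0134 ≈ 3973.377 mm = 3973.377/304.8 ft = 13.036 ft.

13.04 ft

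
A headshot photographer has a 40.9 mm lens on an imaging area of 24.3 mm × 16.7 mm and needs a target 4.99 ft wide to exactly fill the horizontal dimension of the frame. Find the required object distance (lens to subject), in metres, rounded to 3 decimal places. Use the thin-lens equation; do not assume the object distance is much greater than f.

2.601 m

W: 4.99 ft × 304.8 mm/ft = 1520.95 mm.
Magnification m = w/W = dᵢ/dₒ; combined with 1/f = 1/dₒ + 1/dᵢ this gives dₒ = f·(1 + W/w).
dₒ = 40.9 mm × (1 + 1520.95/24.3) = 40.9 × 63.5906 ≈ 2600.856 mm = 2.60086 m.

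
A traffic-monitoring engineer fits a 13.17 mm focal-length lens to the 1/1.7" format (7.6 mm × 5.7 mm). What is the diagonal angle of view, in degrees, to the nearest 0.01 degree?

39.67°

Sensor diagonal = √(7.6² + 5.7²) = √90.2500 ≈ 9.5000 mm.
Angle of view α = 2·arctan(d/2f) with d = 9.5000 mm and f = 13.17 mm.
d/2f = 0.36067; arctan(0.36067) ≈ 19.8328°, so α ≈ 39.6655°.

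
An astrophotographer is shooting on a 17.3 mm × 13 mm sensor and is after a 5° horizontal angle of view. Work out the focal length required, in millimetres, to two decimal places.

198.12 mm

From α = 2·arctan(w/2f) we get f = w / (2·tan(α/2)).
With w = 17.3 mm and α/2 = 2.5°, tan(α/2) ≈ 0.04366, so f ≈ 17.3 / 0.08732 ≈ 198.1176 mm.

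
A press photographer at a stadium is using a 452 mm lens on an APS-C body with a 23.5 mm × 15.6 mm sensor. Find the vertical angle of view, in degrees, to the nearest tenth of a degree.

Angle of view α = 2·arctan(h/2f) with h = 15.6 mm and f = 452 mm.
h/2f = 0.01726; arctan(0.01726) ≈ 0.9886°, so α ≈ 1.9773°.

2.0°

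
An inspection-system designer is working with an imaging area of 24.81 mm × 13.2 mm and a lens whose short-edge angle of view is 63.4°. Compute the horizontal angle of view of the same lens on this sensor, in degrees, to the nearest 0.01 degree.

98.51°

From the short-edge AOV: f = 13.2 / (2·tan(31.7°)) = 13.2 / 1.23523 ≈ 10.6863 mm.
Horizontal AOV = 2·arctan(24.81 / (2 × 10.6863)) = 2·arctan(1.16083) ≈ 98.5134°.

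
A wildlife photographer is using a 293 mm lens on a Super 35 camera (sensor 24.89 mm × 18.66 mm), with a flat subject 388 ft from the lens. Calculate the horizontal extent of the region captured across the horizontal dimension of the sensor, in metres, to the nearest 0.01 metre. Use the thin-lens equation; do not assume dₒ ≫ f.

10.02 m

dₒ: 388 ft × 304.8 mm/ft = 118262.40 mm.
Similar triangles through the lens centre give W/dₒ = w/dᵢ; with 1/f = 1/dₒ + 1/dᵢ this gives W = w·(dₒ − f)/f.
W = 24.89 mm × (118262 − 293) / 293 = 24.89 × 402.6259 ≈ 10021.359 mm = 10.0214 m.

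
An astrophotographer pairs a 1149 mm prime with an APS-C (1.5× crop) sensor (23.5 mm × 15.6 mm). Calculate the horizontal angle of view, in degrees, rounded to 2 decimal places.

1.17°

Angle of view α = 2·arctan(w/2f) with w = 23.5 mm and f = 1149 mm.
w/2f = 0.01023; arctan(0.01023) ≈ 0.5859°, so α ≈ 1.1718°.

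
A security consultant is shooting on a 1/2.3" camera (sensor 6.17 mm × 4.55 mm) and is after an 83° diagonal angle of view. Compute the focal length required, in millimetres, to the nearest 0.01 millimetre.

Sensor diagonal = √(6.17² + 4.55²) = √58.7714 ≈ 7.6663 mm.
From α = 2·arctan(d/2f) we get f = d / (2·tan(α/2)).
With d = 7.6663 mm and α/2 = 41.5°, tan(α/2) ≈ 0.88473, so f ≈ 7.6663 / 1.76945 ≈ 4.3326 mm.

4.33 mm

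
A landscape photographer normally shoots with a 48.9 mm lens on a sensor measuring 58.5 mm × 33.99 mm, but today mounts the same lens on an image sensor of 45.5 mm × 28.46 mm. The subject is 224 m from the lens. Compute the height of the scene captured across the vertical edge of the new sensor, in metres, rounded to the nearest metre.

130 m

The focal length stays 48.9 mm; the relevant sensor dimension is now h = 28.46 mm. Object distance dₒ = 224 m = 224000 mm.
Thin-lens field height W = h·(dₒ − f)/f = 28.46 × (224000 − 48.9)/48.9 ≈ 130340.456 mm = 130.34 m.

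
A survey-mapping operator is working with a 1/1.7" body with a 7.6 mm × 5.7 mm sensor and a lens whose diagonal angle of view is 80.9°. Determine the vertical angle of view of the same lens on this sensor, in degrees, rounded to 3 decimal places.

54.183°

Sensor diagonal = √(7.6² + 5.7²) = √90.2500 ≈ 9.5000 mm.
From the diagonal AOV: f = 9.5000 / (2·tan(40.45°)) = 9.5000 / 1.70515 ≈ 5.5714 mm.
Vertical AOV = 2·arctan(5.7 / (2 × 5.5714)) = 2·arctan(0.51154) ≈ 54.1834°.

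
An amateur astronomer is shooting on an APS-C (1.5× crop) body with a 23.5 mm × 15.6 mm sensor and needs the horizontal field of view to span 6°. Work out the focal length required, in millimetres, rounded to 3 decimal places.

From α = 2·arctan(w/2f) we get f = w / (2·tan(α/2)).
With w = 23.5 mm and α/2 = 3°, tan(α/2) ≈ 0.05241, so f ≈ 23.5 / 0.10482 ≈ 224.2034 mm.

224.203 mm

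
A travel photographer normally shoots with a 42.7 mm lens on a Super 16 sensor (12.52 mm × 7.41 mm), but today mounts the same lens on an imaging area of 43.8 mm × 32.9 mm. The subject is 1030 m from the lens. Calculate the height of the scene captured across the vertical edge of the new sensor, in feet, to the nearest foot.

2604 ft

The focal length stays 42.7 mm; the relevant sensor dimension is now h = 32.9 mm. Object distance dₒ = 1030 m = 1.03e+06 mm.
Thin-lens field height W = h·(dₒ − f)/f = 32.9 × (1.03e+06 − 42.7)/42.7 ≈ 793573.657 mm = 793573.657/304.8 ft = 2603.59 ft.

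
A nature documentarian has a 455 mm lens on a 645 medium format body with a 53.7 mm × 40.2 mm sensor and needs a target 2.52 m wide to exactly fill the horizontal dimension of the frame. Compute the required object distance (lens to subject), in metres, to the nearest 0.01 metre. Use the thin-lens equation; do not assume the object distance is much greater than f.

W: 2.52 m = 2520 mm.
Magnification m = w/W = dᵢ/dₒ; combined with 1/f = 1/dₒ + 1/dᵢ this gives dₒ = f·(1 + W/w).
dₒ = 455 mm × (1 + 2520/53.7) = 455 × 47.9274 ≈ 21806.955 mm = 21.807 m.

21.81 m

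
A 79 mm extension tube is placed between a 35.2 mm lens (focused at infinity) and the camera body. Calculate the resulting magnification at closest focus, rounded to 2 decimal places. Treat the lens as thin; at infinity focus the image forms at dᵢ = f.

2.24×

The tube moves the image plane from f to f + e, so dᵢ = 35.2 + 79 = 114.2 mm. Focus is achieved when 1/f = 1/dₒ + 1/dᵢ, giving dₒ = 1/(1/f − 1/(f+e)).
Magnification m = dᵢ/dₒ = (f+e)·(1/f − 1/(f+e)) = e/f = 79/35.2 ≈ 2.2443.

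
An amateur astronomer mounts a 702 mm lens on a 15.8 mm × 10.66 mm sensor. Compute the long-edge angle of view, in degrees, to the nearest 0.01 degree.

1.29°

Angle of view α = 2·arctan(w/2f) with w = 15.8 mm and f = 702 mm.
w/2f = 0.01125; arctan(0.01125) ≈ 0.6448°, so α ≈ 1.2895°.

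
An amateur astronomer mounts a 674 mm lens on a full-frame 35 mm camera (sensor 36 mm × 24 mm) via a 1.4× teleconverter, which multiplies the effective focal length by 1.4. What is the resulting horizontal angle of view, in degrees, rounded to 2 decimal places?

Effective focal length f = 674 × 1.4 = 943.6 mm.
α = 2·arctan(36 / (2 × 943.6)) = 2·arctan(0.01908) ≈ 2.1857°.

2.19°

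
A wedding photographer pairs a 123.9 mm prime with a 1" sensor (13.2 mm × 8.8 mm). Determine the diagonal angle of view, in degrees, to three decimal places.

Sensor diagonal = √(13.2² + 8.8²) = √251.6800 ≈ 15.8644 mm.
Angle of view α = 2·arctan(d/2f) with d = 15.8644 mm and f = 123.9 mm.
d/2f = 0.06402; arctan(0.06402) ≈ 3.6631°, so α ≈ 7.3263°.

7.326°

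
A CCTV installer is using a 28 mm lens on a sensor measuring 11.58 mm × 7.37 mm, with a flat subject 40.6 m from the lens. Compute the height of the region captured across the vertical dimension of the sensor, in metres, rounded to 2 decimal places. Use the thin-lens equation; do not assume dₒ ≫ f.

10.68 m

dₒ: 40.6 m = 40600 mm.
Similar triangles through the lens centre give W/dₒ = h/dᵢ; with 1/f = 1/dₒ + 1/dᵢ this gives W = h·(dₒ − f)/f.
W = 7.37 mm × (40600 − 28) / 28 = 7.37 × 1449.0000 ≈ 10679.130 mm = 10.6791 m.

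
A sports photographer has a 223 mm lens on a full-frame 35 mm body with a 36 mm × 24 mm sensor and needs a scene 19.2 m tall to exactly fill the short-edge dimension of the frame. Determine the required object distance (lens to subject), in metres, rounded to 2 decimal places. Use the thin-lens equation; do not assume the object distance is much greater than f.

W: 19.2 m = 19200 mm.
Magnification m = h/W = dᵢ/dₒ; combined with 1/f = 1/dₒ + 1/dᵢ this gives dₒ = f·(1 + W/h).
dₒ = 223 mm × (1 + 19200/24) = 223 × 801.0000 ≈ 178623.000 mm = 178.623 m.

178.62 m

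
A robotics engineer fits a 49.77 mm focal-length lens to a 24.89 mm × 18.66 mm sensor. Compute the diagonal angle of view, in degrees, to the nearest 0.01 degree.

34.71°

Sensor diagonal = √(24.89² + 18.66²) = √967.7077 ≈ 31.1080 mm.
Angle of view α = 2·arctan(d/2f) with d = 31.1080 mm and f = 49.77 mm.
d/2f = 0.31252; arctan(0.31252) ≈ 17.3549°, so α ≈ 34.7099°.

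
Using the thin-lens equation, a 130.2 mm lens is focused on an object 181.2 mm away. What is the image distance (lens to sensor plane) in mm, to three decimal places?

462.593 mm

1/dᵢ = 1/f − 1/dₒ = 1/130.2 − 1/181.2 = 0.0021617 mm⁻¹.
dᵢ = 1/0.0021617 ≈ 462.5929 mm.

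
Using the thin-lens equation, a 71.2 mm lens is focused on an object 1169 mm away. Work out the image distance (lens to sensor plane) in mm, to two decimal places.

1/dᵢ = 1/f − 1/dₒ = 1/71.2 − 1/1169 = 0.0131895 mm⁻¹.
dᵢ = 1/0.0131895 ≈ 75.8178 mm.

75.82 mm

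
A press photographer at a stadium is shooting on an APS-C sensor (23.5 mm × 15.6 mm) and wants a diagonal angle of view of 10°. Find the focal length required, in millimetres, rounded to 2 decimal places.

161.20 mm

Sensor diagonal = √(23.5² + 15.6²) = √795.6100 ≈ 28.2066 mm.
From α = 2·arctan(d/2f) we get f = d / (2·tan(α/2)).
With d = 28.2066 mm and α/2 = 5°, tan(α/2) ≈ 0.08749, so f ≈ 28.2066 / 0.17498 ≈ 161.2012 mm.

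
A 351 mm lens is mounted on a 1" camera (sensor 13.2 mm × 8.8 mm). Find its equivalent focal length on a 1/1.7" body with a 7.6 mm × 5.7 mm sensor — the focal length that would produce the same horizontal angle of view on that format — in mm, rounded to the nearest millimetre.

202 mm

Equal angle of view means equal width/f ratio, so f₂ = f₁ · (width₂/width₁) = 351 × 7.6/13.2.
f₂ = 351 × 0.57576 ≈ 202.091 mm.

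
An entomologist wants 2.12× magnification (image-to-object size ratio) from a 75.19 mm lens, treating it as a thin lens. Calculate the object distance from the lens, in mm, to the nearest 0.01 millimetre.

With m = dᵢ/dₒ and 1/f = 1/dₒ + 1/dᵢ, substituting dᵢ = m·dₒ gives 1/f = (1 + 1/m)/dₒ, hence dₒ = f·(1 + 1/m).
dₒ = 75.19 × (1 + 1/2.12) = 75.19 × 1.47170 ≈ 110.657 mm.

110.66 mm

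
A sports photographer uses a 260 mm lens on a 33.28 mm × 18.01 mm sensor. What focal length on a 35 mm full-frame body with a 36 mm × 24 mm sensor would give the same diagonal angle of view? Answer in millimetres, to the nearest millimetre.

Sensor diagonal = √(33.28² + 18.01²) = √1431.9185 ≈ 37.8407 mm.
Sensor diagonal = √(36² + 24²) = √1872.0000 ≈ 43.2666 mm.
Equal angle of view means equal diagonal/f ratio, so f₂ = f₁ · (diagonal₂/diagonal₁) = 260 × 43.2666/37.8407.
f₂ = 260 × 1.14339 ≈ 297.281 mm.

297 mm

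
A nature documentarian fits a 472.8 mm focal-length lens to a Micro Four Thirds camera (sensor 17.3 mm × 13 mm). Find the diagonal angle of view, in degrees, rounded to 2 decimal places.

Sensor diagonal = √(17.3² + 13²) = √468.2900 ≈ 21.6400 mm.
Angle of view α = 2·arctan(d/2f) with d = 21.6400 mm and f = 472.8 mm.
d/2f = 0.02288; arctan(0.02288) ≈ 1.3110°, so α ≈ 2.6220°.

2.62°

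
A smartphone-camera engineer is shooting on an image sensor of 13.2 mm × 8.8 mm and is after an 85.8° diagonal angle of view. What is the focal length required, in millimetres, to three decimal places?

Sensor diagonal = √(13.2² + 8.8²) = √251.6800 ≈ 15.8644 mm.
From α = 2·arctan(d/2f) we get f = d / (2·tan(α/2)).
With d = 15.8644 mm and α/2 = 42.9°, tan(α/2) ≈ 0.92926, so f ≈ 15.8644 / 1.85851 ≈ 8.5361 mm.

8.536 mm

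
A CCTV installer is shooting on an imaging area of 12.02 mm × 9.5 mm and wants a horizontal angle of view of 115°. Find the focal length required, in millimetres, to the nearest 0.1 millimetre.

3.8 mm

From α = 2·arctan(w/2f) we get f = w / (2·tan(α/2)).
With w = 12.02 mm and α/2 = 57.5°, tan(α/2) ≈ 1.56969, so f ≈ 12.02 / 3.13937 ≈ 3.8288 mm.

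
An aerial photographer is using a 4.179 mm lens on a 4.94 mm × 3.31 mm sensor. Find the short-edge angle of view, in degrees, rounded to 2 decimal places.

43.21°

Angle of view α = 2·arctan(h/2f) with h = 3.31 mm and f = 4.179 mm.
h/2f = 0.39603; arctan(0.39603) ≈ 21.6049°, so α ≈ 43.2099°.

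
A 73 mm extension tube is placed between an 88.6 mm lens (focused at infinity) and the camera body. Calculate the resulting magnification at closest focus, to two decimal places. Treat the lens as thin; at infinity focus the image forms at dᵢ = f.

The tube moves the image plane from f to f + e, so dᵢ = 88.6 + 73 = 161.6 mm. Focus is achieved when 1/f = 1/dₒ + 1/dᵢ, giving dₒ = 1/(1/f − 1/(f+e)).
Magnification m = dᵢ/dₒ = (f+e)·(1/f − 1/(f+e)) = e/f = 73/88.6 ≈ 0.8239.

0.82×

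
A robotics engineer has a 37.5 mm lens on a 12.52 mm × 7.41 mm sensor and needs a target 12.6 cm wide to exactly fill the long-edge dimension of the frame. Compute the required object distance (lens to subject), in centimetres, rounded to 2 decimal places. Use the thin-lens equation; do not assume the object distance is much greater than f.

41.49 cm

W: 12.6 cm = 126 mm.
Magnification m = w/W = dᵢ/dₒ; combined with 1/f = 1/dₒ + 1/dᵢ this gives dₒ = f·(1 + W/w).
dₒ = 37.5 mm × (1 + 126/12.52) = 37.5 × 11.0639 ≈ 414.896 mm = 41.4896 cm.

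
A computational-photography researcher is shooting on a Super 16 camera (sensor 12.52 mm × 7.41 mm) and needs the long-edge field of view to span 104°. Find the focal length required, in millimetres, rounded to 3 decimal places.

4.891 mm

From α = 2·arctan(w/2f) we get f = w / (2·tan(α/2)).
With w = 12.52 mm and α/2 = 52°, tan(α/2) ≈ 1.27994, so f ≈ 12.52 / 2.55988 ≈ 4.8908 mm.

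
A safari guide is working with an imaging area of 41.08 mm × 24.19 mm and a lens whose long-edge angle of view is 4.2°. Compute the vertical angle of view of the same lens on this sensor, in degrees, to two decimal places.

2.47°

From the long-edge AOV: f = 41.08 / (2·tan(2.1°)) = 41.08 / 0.07334 ≈ 560.1563 mm.
Vertical AOV = 2·arctan(24.19 / (2 × 560.1563)) = 2·arctan(0.02159) ≈ 2.4739°.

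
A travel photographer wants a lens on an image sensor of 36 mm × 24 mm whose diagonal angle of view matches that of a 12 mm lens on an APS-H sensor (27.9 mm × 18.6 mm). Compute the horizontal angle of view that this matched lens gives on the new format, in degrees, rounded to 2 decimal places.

Sensor diagonal = √(27.9² + 18.6²) = √1124.3700 ≈ 33.5316 mm.
Sensor diagonal = √(36² + 24²) = √1872.0000 ≈ 43.2666 mm.
Equal diagonal AOV ⇒ f₂ = f₁ · 43.2666/33.5316 = 12 × 1.29032 ≈ 15.4839 mm.
Horizontal AOV on the new format = 2·arctan(36 / (2 × 15.4839)) = 2·arctan(1.16250) ≈ 98.5948°.

98.59°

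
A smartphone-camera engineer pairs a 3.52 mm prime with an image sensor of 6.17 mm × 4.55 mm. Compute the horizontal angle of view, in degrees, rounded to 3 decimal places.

82.464°

Angle of view α = 2·arctan(w/2f) with w = 6.17 mm and f = 3.52 mm.
w/2f = 0.87642; arctan(0.87642) ≈ 41.2320°, so α ≈ 82.4640°.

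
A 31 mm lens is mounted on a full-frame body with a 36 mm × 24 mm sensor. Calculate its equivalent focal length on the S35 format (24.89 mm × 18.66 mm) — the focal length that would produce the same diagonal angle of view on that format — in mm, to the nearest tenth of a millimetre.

22.3 mm

Sensor diagonal = √(36² + 24²) = √1872.0000 ≈ 43.2666 mm.
Sensor diagonal = √(24.89² + 18.66²) = √967.7077 ≈ 31.1080 mm.
Equal angle of view means equal diagonal/f ratio, so f₂ = f₁ · (diagonal₂/diagonal₁) = 31 × 31.1080/43.2666.
f₂ = 31 × 0.71898 ≈ 22.289 mm.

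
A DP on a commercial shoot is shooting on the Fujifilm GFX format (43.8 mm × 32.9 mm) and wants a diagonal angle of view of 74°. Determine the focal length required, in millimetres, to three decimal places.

36.348 mm

Sensor diagonal = √(43.8² + 32.9²) = √3000.8500 ≈ 54.7800 mm.
From α = 2·arctan(d/2f) we get f = d / (2·tan(α/2)).
With d = 54.7800 mm and α/2 = 37°, tan(α/2) ≈ 0.75355, so f ≈ 54.7800 / 1.50711 ≈ 36.3478 mm.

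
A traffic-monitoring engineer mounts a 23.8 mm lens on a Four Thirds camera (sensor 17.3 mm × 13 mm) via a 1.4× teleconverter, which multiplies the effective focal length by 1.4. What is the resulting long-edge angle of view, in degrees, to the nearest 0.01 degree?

29.11°

Effective focal length f = 23.8 × 1.4 = 33.32 mm.
α = 2·arctan(17.3 / (2 × 33.32)) = 2·arctan(0.25960) ≈ 29.1059°.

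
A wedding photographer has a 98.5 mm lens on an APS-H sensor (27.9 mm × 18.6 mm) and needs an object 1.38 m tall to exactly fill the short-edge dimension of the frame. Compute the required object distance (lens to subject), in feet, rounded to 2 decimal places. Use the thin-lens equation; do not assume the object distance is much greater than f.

W: 1.38 m = 1380 mm.
Magnification m = h/W = dᵢ/dₒ; combined with 1/f = 1/dₒ + 1/dᵢ this gives dₒ = f·(1 + W/h).
dₒ = 98.5 mm × (1 + 1380/18.6) = 98.5 × 75.1935 ≈ 7406.565 mm = 7406.565/304.8 ft = 24.2998 ft.

24.30 ft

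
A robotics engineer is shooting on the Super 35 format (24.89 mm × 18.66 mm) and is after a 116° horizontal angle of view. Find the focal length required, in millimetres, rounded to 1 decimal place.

7.8 mm

From α = 2·arctan(w/2f) we get f = w / (2·tan(α/2)).
With w = 24.89 mm and α/2 = 58°, tan(α/2) ≈ 1.60033, so f ≈ 24.89 / 3.20067 ≈ 7.7765 mm.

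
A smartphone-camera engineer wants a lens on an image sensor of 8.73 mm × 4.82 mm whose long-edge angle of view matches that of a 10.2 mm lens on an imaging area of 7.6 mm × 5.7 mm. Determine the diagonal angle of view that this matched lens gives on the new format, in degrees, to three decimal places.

Equal long-edge AOV ⇒ f₂ = f₁ · 8.73/7.6 = 10.2 × 1.14868 ≈ 11.7166 mm.
Sensor diagonal = √(8.73² + 4.82²) = √99.4453 ≈ 9.9722 mm.
Diagonal AOV on the new format = 2·arctan(9.9722 / (2 × 11.7166)) = 2·arctan(0.42556) ≈ 46.1054°.

46.105°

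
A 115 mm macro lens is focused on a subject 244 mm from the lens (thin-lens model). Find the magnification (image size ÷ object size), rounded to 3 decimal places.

0.891×

Thin lens: 1/f = 1/dₒ + 1/dᵢ → 1/dᵢ = 1/115 − 1/244 = 0.0045973 mm⁻¹, so dᵢ ≈ 217.5194 mm.
Magnification m = dᵢ/dₒ = 217.5194/244 ≈ 0.89147.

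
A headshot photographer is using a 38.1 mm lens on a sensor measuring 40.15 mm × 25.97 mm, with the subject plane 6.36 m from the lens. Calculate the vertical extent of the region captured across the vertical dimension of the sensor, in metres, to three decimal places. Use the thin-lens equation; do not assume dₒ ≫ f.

dₒ: 6.36 m = 6360 mm.
Similar triangles through the lens centre give W/dₒ = h/dᵢ; with 1/f = 1/dₒ + 1/dᵢ this gives W = h·(dₒ − f)/f.
W = 25.97 mm × (6360 − 38.1) / 38.1 = 25.97 × 165.9291 ≈ 4309.180 mm = 4.30918 m.

4.309 m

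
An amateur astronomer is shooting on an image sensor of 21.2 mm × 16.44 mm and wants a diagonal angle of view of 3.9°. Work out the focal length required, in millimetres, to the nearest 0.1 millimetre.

Sensor diagonal = √(21.2² + 16.44²) = √719.7136 ≈ 26.8275 mm.
From α = 2·arctan(d/2f) we get f = d / (2·tan(α/2)).
With d = 26.8275 mm and α/2 = 1.95°, tan(α/2) ≈ 0.03405, so f ≈ 26.8275 / 0.06809 ≈ 393.9764 mm.

394.0 mm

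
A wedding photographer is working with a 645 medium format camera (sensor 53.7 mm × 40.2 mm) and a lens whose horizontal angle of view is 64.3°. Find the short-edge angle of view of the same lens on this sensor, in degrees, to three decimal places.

From the horizontal AOV: f = 53.7 / (2·tan(32.15°)) = 53.7 / 1.25703 ≈ 42.7197 mm.
Short-edge AOV = 2·arctan(40.2 / (2 × 42.7197)) = 2·arctan(0.47051) ≈ 50.3948°.

50.395°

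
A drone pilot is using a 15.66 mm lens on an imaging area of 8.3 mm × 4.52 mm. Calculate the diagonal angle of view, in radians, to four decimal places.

Sensor diagonal = √(8.3² + 4.52²) = √89.3204 ≈ 9.4509 mm.
Angle of view α = 2·arctan(d/2f) with d = 9.4509 mm and f = 15.66 mm.
d/2f = 0.30175; arctan(0.30175) ≈ 0.2931 rad, so α ≈ 0.5861 rad.

0.5861 rad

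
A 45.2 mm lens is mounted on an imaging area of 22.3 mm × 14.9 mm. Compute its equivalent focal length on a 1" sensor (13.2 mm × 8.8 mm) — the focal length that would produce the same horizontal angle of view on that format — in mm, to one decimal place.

26.8 mm

Equal angle of view means equal width/f ratio, so f₂ = f₁ · (width₂/width₁) = 45.2 × 13.2/22.3.
f₂ = 45.2 × 0.59193 ≈ 26.755 mm.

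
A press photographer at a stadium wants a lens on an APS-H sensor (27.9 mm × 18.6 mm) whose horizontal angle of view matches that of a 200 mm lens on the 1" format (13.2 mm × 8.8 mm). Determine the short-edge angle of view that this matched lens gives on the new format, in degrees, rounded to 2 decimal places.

2.52°

Equal horizontal AOV ⇒ f₂ = f₁ · 27.9/13.2 = 200 × 2.11364 ≈ 422.7273 mm.
Short-edge AOV on the new format = 2·arctan(18.6 / (2 × 422.7273)) = 2·arctan(0.02200) ≈ 2.5206°.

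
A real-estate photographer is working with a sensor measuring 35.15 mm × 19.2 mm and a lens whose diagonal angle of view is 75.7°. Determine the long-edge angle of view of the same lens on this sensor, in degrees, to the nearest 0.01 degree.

68.59°

Sensor diagonal = √(35.15² + 19.2²) = √1604.1625 ≈ 40.0520 mm.
From the diagonal AOV: f = 40.0520 / (2·tan(37.85°)) = 40.0520 / 1.55416 ≈ 25.7709 mm.
Long-edge AOV = 2·arctan(35.15 / (2 × 25.7709)) = 2·arctan(0.68197) ≈ 68.5857°.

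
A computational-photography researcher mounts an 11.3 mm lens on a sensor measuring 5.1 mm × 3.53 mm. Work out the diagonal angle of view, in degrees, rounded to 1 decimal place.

Sensor diagonal = √(5.1² + 3.53²) = √38.4709 ≈ 6.2025 mm.
Angle of view α = 2·arctan(d/2f) with d = 6.2025 mm and f = 11.3 mm.
d/2f = 0.27445; arctan(0.27445) ≈ 15.3468°, so α ≈ 30.6935°.

30.7°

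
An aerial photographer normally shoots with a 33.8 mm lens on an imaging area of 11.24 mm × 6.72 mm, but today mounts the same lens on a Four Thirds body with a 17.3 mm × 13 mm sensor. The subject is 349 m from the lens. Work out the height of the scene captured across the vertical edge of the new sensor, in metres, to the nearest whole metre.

134 m

The focal length stays 33.8 mm; the relevant sensor dimension is now h = 13 mm. Object distance dₒ = 349 m = 349000 mm.
Thin-lens field height W = h·(dₒ − f)/f = 13 × (349000 − 33.8)/33.8 ≈ 134217.769 mm = 134.218 m.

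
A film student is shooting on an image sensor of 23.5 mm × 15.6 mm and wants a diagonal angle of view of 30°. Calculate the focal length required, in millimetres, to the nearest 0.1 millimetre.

Sensor diagonal = √(23.5² + 15.6²) = √795.6100 ≈ 28.2066 mm.
From α = 2·arctan(d/2f) we get f = d / (2·tan(α/2)).
With d = 28.2066 mm and α/2 = 15°, tan(α/2) ≈ 0.26795, so f ≈ 28.2066 / 0.53590 ≈ 52.6342 mm.

52.6 mm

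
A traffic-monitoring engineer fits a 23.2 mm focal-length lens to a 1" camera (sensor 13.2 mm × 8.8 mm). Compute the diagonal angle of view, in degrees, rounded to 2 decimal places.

Sensor diagonal = √(13.2² + 8.8²) = √251.6800 ≈ 15.8644 mm.
Angle of view α = 2·arctan(d/2f) with d = 15.8644 mm and f = 23.2 mm.
d/2f = 0.34191; arctan(0.34191) ≈ 18.8759°, so α ≈ 37.7517°.

37.75°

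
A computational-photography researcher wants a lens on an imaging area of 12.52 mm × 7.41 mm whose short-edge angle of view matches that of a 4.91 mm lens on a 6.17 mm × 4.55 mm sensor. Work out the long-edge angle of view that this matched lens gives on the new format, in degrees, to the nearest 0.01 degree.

76.11°

Equal short-edge AOV ⇒ f₂ = f₁ · 7.41/4.55 = 4.91 × 1.62857 ≈ 7.9963 mm.
Long-edge AOV on the new format = 2·arctan(12.52 / (2 × 7.9963)) = 2·arctan(0.78286) ≈ 76.1122°.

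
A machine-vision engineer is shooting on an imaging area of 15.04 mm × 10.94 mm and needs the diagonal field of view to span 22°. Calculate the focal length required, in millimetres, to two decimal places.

47.84 mm

Sensor diagonal = √(15.04² + 10.94²) = √345.8852 ≈ 18.5980 mm.
From α = 2·arctan(d/2f) we get f = d / (2·tan(α/2)).
With d = 18.5980 mm and α/2 = 11°, tan(α/2) ≈ 0.19438, so f ≈ 18.5980 / 0.38876 ≈ 47.8392 mm.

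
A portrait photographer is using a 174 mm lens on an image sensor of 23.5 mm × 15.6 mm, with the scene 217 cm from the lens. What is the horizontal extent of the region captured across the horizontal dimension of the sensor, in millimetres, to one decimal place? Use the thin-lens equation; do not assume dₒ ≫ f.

269.6 mm

dₒ: 217 cm = 2170 mm.
Similar triangles through the lens centre give W/dₒ = w/dᵢ; with 1/f = 1/dₒ + 1/dᵢ this gives W = w·(dₒ − f)/f.
W = 23.5 mm × (2170 − 174) / 174 = 23.5 × 11.4713 ≈ 269.575 mm.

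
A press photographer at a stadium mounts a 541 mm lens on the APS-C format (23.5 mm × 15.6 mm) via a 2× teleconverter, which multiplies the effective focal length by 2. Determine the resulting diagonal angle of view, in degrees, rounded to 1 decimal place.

Effective focal length f = 541 × 2 = 1082 mm.
Sensor diagonal = √(23.5² + 15.6²) = √795.6100 ≈ 28.2066 mm.
α = 2·arctan(28.207 / (2 × 1082)) = 2·arctan(0.01303) ≈ 1.4936°.

1.5°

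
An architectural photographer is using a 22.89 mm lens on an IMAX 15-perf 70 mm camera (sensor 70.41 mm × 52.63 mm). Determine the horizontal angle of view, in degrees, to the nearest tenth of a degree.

Angle of view α = 2·arctan(w/2f) with w = 70.41 mm and f = 22.89 mm.
w/2f = 1.53801; arctan(1.53801) ≈ 56.9684°, so α ≈ 113.9368°.

113.9°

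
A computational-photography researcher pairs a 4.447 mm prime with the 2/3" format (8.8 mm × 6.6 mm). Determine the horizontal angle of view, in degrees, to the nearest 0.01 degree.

89.39°

Angle of view α = 2·arctan(w/2f) with w = 8.8 mm and f = 4.447 mm.
w/2f = 0.98943; arctan(0.98943) ≈ 44.6956°, so α ≈ 89.3912°.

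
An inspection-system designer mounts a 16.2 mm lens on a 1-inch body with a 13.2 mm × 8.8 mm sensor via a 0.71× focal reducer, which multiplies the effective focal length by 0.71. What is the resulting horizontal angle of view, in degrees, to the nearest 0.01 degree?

59.70°

Effective focal length f = 16.2 × 0.71 = 11.502 mm.
α = 2·arctan(13.2 / (2 × 11.502)) = 2·arctan(0.57381) ≈ 59.6956°.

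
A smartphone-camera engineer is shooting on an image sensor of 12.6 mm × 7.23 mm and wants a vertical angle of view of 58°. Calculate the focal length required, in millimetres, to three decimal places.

6.522 mm

From α = 2·arctan(h/2f) we get f = h / (2·tan(α/2)).
With h = 7.23 mm and α/2 = 29°, tan(α/2) ≈ 0.55431, so f ≈ 7.23 / 1.10862 ≈ 6.5216 mm.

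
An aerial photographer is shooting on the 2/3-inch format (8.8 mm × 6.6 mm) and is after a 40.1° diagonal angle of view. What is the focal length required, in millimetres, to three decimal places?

15.070 mm

Sensor diagonal = √(8.8² + 6.6²) = √121.0000 ≈ 11.0000 mm.
From α = 2·arctan(d/2f) we get f = d / (2·tan(α/2)).
With d = 11.0000 mm and α/2 = 20.05°, tan(α/2) ≈ 0.36496, so f ≈ 11.0000 / 0.72992 ≈ 15.0702 mm.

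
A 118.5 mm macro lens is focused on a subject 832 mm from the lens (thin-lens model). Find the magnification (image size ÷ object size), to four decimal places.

Thin lens: 1/f = 1/dₒ + 1/dᵢ → 1/dᵢ = 1/118.5 − 1/832 = 0.0072369 mm⁻¹, so dᵢ ≈ 138.1808 mm.
Magnification m = dᵢ/dₒ = 138.1808/832 ≈ 0.16608.

0.1661×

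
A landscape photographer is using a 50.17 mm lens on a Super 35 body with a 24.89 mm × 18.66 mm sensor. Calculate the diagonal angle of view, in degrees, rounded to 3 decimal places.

Sensor diagonal = √(24.89² + 18.66²) = √967.7077 ≈ 31.1080 mm.
Angle of view α = 2·arctan(d/2f) with d = 31.1080 mm and f = 50.17 mm.
d/2f = 0.31003; arctan(0.31003) ≈ 17.2248°, so α ≈ 34.4496°.

34.450°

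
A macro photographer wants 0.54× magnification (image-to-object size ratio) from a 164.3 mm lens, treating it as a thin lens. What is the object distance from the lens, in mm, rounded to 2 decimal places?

468.56 mm

With m = dᵢ/dₒ and 1/f = 1/dₒ + 1/dᵢ, substituting dᵢ = m·dₒ gives 1/f = (1 + 1/m)/dₒ, hence dₒ = f·(1 + 1/m).
dₒ = 164.3 × (1 + 1/0.54) = 164.3 × 2.85185 ≈ 468.559 mm.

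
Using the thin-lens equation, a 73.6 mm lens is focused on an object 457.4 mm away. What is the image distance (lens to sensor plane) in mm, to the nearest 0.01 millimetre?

1/dᵢ = 1/f − 1/dₒ = 1/73.6 − 1/457.4 = 0.0114007 mm⁻¹.
dᵢ = 1/0.0114007 ≈ 87.7140 mm.

87.71 mm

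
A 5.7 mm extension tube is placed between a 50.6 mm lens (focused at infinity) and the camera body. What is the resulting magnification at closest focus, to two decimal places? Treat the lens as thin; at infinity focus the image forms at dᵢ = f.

0.11×

The tube moves the image plane from f to f + e, so dᵢ = 50.6 + 5.7 = 56.3 mm. Focus is achieved when 1/f = 1/dₒ + 1/dᵢ, giving dₒ = 1/(1/f − 1/(f+e)).
Magnification m = dᵢ/dₒ = (f+e)·(1/f − 1/(f+e)) = e/f = 5.7/50.6 ≈ 0.1126.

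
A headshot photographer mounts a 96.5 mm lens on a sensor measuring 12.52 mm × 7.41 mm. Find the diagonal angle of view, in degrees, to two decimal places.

Sensor diagonal = √(12.52² + 7.41²) = √211.6585 ≈ 14.5485 mm.
Angle of view α = 2·arctan(d/2f) with d = 14.5485 mm and f = 96.5 mm.
d/2f = 0.07538; arctan(0.07538) ≈ 4.3108°, so α ≈ 8.6217°.

8.62°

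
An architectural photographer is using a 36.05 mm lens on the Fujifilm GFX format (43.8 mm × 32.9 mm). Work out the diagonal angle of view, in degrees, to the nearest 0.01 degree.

Sensor diagonal = √(43.8² + 32.9²) = √3000.8500 ≈ 54.7800 mm.
Angle of view α = 2·arctan(d/2f) with d = 54.7800 mm and f = 36.05 mm.
d/2f = 0.75978; arctan(0.75978) ≈ 37.2268°, so α ≈ 74.4536°.

74.45°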